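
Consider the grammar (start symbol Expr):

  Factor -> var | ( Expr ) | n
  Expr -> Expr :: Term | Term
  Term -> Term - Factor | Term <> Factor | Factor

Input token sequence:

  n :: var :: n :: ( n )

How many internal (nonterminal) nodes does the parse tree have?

15

[Expr [Expr [Expr [Expr [Term [Factor n]]] :: [Term [Factor var]]] :: [Term [Factor n]]] :: [Term [Factor ( [Expr [Term [Factor n]]] )]]]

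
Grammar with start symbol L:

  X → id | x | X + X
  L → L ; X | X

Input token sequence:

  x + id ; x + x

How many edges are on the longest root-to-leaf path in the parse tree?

4

[L [L [X [X x] + [X id]]] ; [X [X x] + [X x]]]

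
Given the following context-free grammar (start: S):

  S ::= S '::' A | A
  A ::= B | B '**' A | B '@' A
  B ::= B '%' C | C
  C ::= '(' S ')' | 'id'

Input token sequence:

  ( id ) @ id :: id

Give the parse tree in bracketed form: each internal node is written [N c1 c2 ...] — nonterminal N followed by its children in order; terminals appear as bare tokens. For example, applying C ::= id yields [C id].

S
S :: A
A :: A
B @ A :: A
C @ A :: A
( S ) @ A :: A
( A ) @ A :: A
( B ) @ A :: A
( C ) @ A :: A
( id ) @ A :: A
( id ) @ B :: A
( id ) @ C :: A
( id ) @ id :: A
( id ) @ id :: B
( id ) @ id :: C
( id ) @ id :: id

[S [S [A [B [C ( [S [A [B [C id]]]] )]] @ [A [B [C id]]]]] :: [A [B [C id]]]]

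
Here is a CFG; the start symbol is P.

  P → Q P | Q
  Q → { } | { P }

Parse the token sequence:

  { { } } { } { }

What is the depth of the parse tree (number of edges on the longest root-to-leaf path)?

4

[P [Q { [P [Q { }]] }] [P [Q { }] [P [Q { }]]]]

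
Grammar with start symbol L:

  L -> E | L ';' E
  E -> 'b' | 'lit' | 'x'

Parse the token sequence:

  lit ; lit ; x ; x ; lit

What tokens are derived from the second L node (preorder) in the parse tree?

[L [L [L [L [L [E lit]] ; [E lit]] ; [E x]] ; [E x]] ; [E lit]]

lit ; lit ; x ; x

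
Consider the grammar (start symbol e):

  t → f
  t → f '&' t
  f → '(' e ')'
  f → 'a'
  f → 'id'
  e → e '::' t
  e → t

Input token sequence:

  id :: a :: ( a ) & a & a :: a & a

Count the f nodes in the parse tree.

8

[e [e [e [e [t [f id]]] :: [t [f a]]] :: [t [f ( [e [t [f a]]] )] & [t [f a] & [t [f a]]]]] :: [t [f a] & [t [f a]]]]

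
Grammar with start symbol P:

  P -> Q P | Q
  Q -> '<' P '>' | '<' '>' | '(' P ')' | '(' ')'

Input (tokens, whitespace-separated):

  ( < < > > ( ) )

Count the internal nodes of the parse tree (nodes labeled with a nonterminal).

[P [Q ( [P [Q < [P [Q < >]] >] [P [Q ( )]]] )]]

8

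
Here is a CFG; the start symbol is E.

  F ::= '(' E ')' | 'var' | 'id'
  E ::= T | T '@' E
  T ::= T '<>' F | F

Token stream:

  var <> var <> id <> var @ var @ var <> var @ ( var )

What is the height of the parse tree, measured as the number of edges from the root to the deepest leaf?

9

[E [T [T [T [T [F var]] <> [F var]] <> [F id]] <> [F var]] @ [E [T [F var]] @ [E [T [T [F var]] <> [F var]] @ [E [T [F ( [E [T [F var]]] )]]]]]]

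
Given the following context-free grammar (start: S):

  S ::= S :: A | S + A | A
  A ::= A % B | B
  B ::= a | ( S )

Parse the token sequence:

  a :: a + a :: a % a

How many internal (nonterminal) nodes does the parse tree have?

[S [S [S [S [A [B a]]] :: [A [B a]]] + [A [B a]]] :: [A [A [B a]] % [B a]]]

14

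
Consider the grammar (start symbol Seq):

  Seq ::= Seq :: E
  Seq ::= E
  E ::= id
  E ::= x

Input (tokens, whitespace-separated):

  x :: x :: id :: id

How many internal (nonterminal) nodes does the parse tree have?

8

[Seq [Seq [Seq [Seq [E x]] :: [E x]] :: [E id]] :: [E id]]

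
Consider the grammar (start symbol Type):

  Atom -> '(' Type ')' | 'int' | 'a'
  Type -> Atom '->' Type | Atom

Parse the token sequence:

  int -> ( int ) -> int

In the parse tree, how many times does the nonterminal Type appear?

[Type [Atom int] -> [Type [Atom ( [Type [Atom int]] )] -> [Type [Atom int]]]]

4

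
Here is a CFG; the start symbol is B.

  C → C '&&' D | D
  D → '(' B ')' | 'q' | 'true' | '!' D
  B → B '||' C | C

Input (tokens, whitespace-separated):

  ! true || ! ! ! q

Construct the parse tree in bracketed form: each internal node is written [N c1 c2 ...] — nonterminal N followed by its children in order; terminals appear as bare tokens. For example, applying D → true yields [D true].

[B [B [C [D ! [D true]]]] || [C [D ! [D ! [D ! [D q]]]]]]

B
B || C
C || C
D || C
! D || C
! true || C
! true || D
! true || ! D
! true || ! ! D
! true || ! ! ! D
! true || ! ! ! q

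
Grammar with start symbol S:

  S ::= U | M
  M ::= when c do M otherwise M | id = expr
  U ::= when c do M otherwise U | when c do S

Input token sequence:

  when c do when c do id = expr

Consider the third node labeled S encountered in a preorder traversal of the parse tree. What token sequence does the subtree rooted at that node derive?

[S [U when c do [S [U when c do [S [M id = expr]]]]]]

id = expr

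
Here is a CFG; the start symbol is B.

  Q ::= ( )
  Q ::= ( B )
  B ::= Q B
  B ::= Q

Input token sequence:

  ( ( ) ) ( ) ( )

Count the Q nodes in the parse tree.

[B [Q ( [B [Q ( )]] )] [B [Q ( )] [B [Q ( )]]]]

4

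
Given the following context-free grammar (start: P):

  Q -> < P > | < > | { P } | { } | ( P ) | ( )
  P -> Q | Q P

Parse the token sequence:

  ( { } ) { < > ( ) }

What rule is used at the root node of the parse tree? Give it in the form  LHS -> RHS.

P -> Q P

[P [Q ( [P [Q { }]] )] [P [Q { [P [Q < >] [P [Q ( )]]] }]]]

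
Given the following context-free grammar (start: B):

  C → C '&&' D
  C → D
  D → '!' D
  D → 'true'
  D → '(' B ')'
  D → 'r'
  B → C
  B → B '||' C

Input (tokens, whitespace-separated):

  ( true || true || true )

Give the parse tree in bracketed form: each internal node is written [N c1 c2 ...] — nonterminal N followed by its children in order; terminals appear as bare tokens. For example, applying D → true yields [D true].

B
C
D
( B )
( B || C )
( B || C || C )
( C || C || C )
( D || C || C )
( true || C || C )
( true || D || C )
( true || true || C )
( true || true || D )
( true || true || true )

[B [C [D ( [B [B [B [C [D true]]] || [C [D true]]] || [C [D true]]] )]]]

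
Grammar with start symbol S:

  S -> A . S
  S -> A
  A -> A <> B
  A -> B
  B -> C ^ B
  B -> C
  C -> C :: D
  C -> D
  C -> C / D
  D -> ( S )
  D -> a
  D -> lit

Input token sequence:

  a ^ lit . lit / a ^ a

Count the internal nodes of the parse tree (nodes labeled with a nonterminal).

[S [A [B [C [D a]] ^ [B [C [D lit]]]]] . [S [A [B [C [C [D lit]] / [D a]] ^ [B [C [D a]]]]]]]

18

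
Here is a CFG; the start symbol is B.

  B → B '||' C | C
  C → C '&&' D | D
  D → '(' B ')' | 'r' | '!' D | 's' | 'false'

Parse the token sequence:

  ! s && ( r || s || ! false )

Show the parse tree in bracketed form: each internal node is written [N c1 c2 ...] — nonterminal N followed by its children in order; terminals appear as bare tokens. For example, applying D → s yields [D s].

[B [C [C [D ! [D s]]] && [D ( [B [B [B [C [D r]]] || [C [D s]]] || [C [D ! [D false]]]] )]]]

B
C
C && D
D && D
! D && D
! s && D
! s && ( B )
! s && ( B || C )
! s && ( B || C || C )
! s && ( C || C || C )
! s && ( D || C || C )
! s && ( r || C || C )
! s && ( r || D || C )
! s && ( r || s || C )
! s && ( r || s || D )
! s && ( r || s || ! D )
! s && ( r || s || ! false )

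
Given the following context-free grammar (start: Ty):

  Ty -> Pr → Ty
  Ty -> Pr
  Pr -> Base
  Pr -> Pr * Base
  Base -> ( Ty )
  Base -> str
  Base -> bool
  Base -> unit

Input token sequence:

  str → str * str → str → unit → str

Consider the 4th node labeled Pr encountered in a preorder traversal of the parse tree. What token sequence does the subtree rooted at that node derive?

[Ty [Pr [Base str]] → [Ty [Pr [Pr [Base str]] * [Base str]] → [Ty [Pr [Base str]] → [Ty [Pr [Base unit]] → [Ty [Pr [Base str]]]]]]]

str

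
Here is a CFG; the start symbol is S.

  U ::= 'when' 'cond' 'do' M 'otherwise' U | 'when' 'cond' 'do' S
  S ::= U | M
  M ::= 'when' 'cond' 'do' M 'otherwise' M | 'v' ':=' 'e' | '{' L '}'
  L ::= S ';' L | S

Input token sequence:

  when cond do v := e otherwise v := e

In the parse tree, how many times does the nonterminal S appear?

1

[S [M when cond do [M v := e] otherwise [M v := e]]]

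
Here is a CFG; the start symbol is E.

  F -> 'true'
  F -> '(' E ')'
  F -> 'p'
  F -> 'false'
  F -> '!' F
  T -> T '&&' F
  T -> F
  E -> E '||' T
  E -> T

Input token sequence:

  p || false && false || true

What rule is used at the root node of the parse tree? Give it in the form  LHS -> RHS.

[E [E [E [T [F p]]] || [T [T [F false]] && [F false]]] || [T [F true]]]

E -> E '||' T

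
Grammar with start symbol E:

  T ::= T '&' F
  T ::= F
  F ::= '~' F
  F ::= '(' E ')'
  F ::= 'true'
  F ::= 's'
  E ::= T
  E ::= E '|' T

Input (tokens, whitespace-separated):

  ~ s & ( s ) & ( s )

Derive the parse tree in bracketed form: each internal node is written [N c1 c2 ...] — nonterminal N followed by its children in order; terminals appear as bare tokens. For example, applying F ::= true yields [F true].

E
T
T & F
T & F & F
F & F & F
~ F & F & F
~ s & F & F
~ s & ( E ) & F
~ s & ( T ) & F
~ s & ( F ) & F
~ s & ( s ) & F
~ s & ( s ) & ( E )
~ s & ( s ) & ( T )
~ s & ( s ) & ( F )
~ s & ( s ) & ( s )

[E [T [T [T [F ~ [F s]]] & [F ( [E [T [F s]]] )]] & [F ( [E [T [F s]]] )]]]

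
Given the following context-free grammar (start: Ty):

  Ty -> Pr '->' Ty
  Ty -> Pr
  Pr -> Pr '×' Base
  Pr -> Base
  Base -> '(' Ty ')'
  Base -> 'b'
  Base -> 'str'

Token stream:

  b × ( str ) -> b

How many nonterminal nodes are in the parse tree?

[Ty [Pr [Pr [Base b]] × [Base ( [Ty [Pr [Base str]]] )]] -> [Ty [Pr [Base b]]]]

11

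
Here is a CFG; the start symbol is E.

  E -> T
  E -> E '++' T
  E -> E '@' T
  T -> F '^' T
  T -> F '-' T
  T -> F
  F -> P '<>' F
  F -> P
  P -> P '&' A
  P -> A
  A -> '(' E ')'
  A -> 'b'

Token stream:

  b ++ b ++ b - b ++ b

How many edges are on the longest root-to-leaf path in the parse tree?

[E [E [E [E [T [F [P [A b]]]]] ++ [T [F [P [A b]]]]] ++ [T [F [P [A b]]] - [T [F [P [A b]]]]]] ++ [T [F [P [A b]]]]]

8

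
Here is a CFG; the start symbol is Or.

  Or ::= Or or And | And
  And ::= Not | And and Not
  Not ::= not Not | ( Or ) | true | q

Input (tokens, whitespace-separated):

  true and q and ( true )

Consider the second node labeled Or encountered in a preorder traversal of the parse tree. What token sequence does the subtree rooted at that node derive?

true

[Or [And [And [And [Not true]] and [Not q]] and [Not ( [Or [And [Not true]]] )]]]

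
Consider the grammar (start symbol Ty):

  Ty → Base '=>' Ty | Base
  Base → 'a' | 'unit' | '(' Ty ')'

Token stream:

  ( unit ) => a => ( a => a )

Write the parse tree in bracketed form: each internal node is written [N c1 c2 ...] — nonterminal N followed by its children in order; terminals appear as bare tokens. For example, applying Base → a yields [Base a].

[Ty [Base ( [Ty [Base unit]] )] => [Ty [Base a] => [Ty [Base ( [Ty [Base a] => [Ty [Base a]]] )]]]]

Ty
Base => Ty
( Ty ) => Ty
( Base ) => Ty
( unit ) => Ty
( unit ) => Base => Ty
( unit ) => a => Ty
( unit ) => a => Base
( unit ) => a => ( Ty )
( unit ) => a => ( Base => Ty )
( unit ) => a => ( a => Ty )
( unit ) => a => ( a => Base )
( unit ) => a => ( a => a )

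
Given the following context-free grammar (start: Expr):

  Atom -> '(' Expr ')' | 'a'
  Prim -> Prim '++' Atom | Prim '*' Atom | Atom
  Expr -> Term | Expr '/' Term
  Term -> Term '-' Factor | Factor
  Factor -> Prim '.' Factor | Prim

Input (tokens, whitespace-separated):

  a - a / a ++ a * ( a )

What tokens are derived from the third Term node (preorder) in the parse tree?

[Expr [Expr [Term [Term [Factor [Prim [Atom a]]]] - [Factor [Prim [Atom a]]]]] / [Term [Factor [Prim [Prim [Prim [Atom a]] ++ [Atom a]] * [Atom ( [Expr [Term [Factor [Prim [Atom a]]]]] )]]]]]

a ++ a * ( a )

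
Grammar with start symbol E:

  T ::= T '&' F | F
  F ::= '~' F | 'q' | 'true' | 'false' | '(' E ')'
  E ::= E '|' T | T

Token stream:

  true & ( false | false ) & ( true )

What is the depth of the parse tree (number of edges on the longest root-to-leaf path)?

[E [T [T [T [F true]] & [F ( [E [E [T [F false]]] | [T [F false]]] )]] & [F ( [E [T [F true]]] )]]]

8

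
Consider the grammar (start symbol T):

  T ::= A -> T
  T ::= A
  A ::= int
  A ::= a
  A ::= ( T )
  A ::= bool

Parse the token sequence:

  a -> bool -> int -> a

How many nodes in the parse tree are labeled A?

[T [A a] -> [T [A bool] -> [T [A int] -> [T [A a]]]]]

4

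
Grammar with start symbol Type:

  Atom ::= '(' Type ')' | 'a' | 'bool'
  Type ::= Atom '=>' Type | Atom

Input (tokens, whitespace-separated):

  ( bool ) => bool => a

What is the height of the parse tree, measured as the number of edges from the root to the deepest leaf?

4

[Type [Atom ( [Type [Atom bool]] )] => [Type [Atom bool] => [Type [Atom a]]]]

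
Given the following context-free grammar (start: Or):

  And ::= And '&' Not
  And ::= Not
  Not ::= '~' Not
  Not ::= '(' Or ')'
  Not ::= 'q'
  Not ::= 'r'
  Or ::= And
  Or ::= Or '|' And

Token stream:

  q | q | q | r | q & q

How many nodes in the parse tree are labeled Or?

[Or [Or [Or [Or [Or [And [Not q]]] | [And [Not q]]] | [And [Not q]]] | [And [Not r]]] | [And [And [Not q]] & [Not q]]]

5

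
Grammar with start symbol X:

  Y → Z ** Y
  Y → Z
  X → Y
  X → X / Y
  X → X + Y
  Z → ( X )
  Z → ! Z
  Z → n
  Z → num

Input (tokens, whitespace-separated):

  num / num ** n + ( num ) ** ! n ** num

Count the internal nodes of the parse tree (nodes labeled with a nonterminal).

19

[X [X [X [Y [Z num]]] / [Y [Z num] ** [Y [Z n]]]] + [Y [Z ( [X [Y [Z num]]] )] ** [Y [Z ! [Z n]] ** [Y [Z num]]]]]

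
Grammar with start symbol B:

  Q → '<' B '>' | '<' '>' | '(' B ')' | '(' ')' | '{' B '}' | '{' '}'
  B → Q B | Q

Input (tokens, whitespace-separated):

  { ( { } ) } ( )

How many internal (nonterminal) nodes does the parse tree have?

8

[B [Q { [B [Q ( [B [Q { }]] )]] }] [B [Q ( )]]]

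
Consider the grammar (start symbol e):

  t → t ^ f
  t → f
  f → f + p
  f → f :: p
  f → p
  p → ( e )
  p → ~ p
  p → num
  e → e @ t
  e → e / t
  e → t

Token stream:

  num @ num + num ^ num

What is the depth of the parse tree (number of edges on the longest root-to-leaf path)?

6

[e [e [t [f [p num]]]] @ [t [t [f [f [p num]] + [p num]]] ^ [f [p num]]]]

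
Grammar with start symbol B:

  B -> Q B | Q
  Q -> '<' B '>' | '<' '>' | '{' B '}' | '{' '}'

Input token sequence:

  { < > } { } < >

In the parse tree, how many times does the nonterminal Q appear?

[B [Q { [B [Q < >]] }] [B [Q { }] [B [Q < >]]]]

4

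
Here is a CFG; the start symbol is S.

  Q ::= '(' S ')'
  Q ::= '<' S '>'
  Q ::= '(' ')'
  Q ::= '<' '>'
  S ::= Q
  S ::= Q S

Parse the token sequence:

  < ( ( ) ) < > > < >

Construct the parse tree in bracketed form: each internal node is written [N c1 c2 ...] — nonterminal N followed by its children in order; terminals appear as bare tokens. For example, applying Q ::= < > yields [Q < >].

[S [Q < [S [Q ( [S [Q ( )]] )] [S [Q < >]]] >] [S [Q < >]]]

S
Q S
< S > S
< Q S > S
< ( S ) S > S
< ( Q ) S > S
< ( ( ) ) S > S
< ( ( ) ) Q > S
< ( ( ) ) < > > S
< ( ( ) ) < > > Q
< ( ( ) ) < > > < >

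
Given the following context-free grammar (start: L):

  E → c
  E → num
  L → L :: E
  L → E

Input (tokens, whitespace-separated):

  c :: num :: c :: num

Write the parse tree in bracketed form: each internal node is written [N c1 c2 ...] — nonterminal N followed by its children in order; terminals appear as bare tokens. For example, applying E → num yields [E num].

[L [L [L [L [E c]] :: [E num]] :: [E c]] :: [E num]]

L
L :: E
L :: E :: E
L :: E :: E :: E
E :: E :: E :: E
c :: E :: E :: E
c :: num :: E :: E
c :: num :: c :: E
c :: num :: c :: num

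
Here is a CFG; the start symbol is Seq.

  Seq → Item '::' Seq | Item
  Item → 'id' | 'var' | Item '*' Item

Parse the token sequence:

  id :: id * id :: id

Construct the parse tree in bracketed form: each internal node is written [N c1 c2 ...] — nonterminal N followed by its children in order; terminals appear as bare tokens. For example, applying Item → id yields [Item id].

Seq
Item :: Seq
id :: Seq
id :: Item :: Seq
id :: Item * Item :: Seq
id :: id * Item :: Seq
id :: id * id :: Seq
id :: id * id :: Item
id :: id * id :: id

[Seq [Item id] :: [Seq [Item [Item id] * [Item id]] :: [Seq [Item id]]]]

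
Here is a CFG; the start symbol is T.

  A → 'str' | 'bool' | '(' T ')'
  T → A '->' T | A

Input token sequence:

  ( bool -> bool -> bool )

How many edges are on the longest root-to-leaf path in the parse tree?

6

[T [A ( [T [A bool] -> [T [A bool] -> [T [A bool]]]] )]]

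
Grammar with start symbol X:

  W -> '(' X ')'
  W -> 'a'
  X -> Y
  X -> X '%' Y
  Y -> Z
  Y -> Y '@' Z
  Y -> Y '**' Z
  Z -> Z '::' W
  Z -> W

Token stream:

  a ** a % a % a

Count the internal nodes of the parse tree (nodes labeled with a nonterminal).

[X [X [X [Y [Y [Z [W a]]] ** [Z [W a]]]] % [Y [Z [W a]]]] % [Y [Z [W a]]]]

15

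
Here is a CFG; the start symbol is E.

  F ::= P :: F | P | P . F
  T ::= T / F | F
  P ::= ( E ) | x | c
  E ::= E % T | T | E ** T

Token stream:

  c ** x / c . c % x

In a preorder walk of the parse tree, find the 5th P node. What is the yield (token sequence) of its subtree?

x

[E [E [E [T [F [P c]]]] ** [T [T [F [P x]]] / [F [P c] . [F [P c]]]]] % [T [F [P x]]]]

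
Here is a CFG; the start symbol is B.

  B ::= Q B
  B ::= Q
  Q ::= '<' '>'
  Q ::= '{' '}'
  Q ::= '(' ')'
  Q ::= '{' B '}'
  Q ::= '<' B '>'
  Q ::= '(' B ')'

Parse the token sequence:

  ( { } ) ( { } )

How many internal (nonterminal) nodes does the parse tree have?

[B [Q ( [B [Q { }]] )] [B [Q ( [B [Q { }]] )]]]

8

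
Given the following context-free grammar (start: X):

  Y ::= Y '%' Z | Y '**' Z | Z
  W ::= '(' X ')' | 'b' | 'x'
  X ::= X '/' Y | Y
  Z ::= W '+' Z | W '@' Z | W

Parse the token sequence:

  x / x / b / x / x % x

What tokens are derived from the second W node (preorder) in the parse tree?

x

[X [X [X [X [X [Y [Z [W x]]]] / [Y [Z [W x]]]] / [Y [Z [W b]]]] / [Y [Z [W x]]]] / [Y [Y [Z [W x]]] % [Z [W x]]]]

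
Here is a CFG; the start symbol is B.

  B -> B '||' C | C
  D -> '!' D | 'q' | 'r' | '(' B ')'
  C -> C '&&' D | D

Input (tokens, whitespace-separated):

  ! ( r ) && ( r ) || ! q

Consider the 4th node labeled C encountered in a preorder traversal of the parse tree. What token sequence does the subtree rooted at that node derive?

[B [B [C [C [D ! [D ( [B [C [D r]]] )]]] && [D ( [B [C [D r]]] )]]] || [C [D ! [D q]]]]

r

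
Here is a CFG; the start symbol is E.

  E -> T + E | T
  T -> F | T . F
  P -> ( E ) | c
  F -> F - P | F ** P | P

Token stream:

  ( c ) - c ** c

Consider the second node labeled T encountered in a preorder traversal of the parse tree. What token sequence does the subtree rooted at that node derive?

c

[E [T [F [F [F [P ( [E [T [F [P c]]]] )]] - [P c]] ** [P c]]]]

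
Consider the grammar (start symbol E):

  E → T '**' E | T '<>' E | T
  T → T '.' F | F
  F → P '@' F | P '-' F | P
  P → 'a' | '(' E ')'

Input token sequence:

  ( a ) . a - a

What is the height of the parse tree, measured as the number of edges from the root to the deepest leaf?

[E [T [T [F [P ( [E [T [F [P a]]]] )]]] . [F [P a] - [F [P a]]]]]

9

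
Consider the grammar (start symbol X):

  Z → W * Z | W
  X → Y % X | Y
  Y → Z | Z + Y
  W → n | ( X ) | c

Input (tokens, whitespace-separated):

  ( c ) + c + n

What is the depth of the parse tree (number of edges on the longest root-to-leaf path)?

8

[X [Y [Z [W ( [X [Y [Z [W c]]]] )]] + [Y [Z [W c]] + [Y [Z [W n]]]]]]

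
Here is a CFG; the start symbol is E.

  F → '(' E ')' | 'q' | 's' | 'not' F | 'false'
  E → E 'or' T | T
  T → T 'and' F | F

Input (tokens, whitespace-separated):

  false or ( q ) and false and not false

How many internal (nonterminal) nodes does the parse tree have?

[E [E [T [F false]]] or [T [T [T [F ( [E [T [F q]]] )]] and [F false]] and [F not [F false]]]]

14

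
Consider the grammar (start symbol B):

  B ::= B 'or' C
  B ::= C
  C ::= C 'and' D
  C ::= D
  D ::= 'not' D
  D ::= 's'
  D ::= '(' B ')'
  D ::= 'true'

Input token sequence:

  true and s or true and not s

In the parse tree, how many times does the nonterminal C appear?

[B [B [C [C [D true]] and [D s]]] or [C [C [D true]] and [D not [D s]]]]

4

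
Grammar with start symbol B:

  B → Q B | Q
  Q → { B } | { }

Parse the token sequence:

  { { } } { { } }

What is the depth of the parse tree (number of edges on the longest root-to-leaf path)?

[B [Q { [B [Q { }]] }] [B [Q { [B [Q { }]] }]]]

5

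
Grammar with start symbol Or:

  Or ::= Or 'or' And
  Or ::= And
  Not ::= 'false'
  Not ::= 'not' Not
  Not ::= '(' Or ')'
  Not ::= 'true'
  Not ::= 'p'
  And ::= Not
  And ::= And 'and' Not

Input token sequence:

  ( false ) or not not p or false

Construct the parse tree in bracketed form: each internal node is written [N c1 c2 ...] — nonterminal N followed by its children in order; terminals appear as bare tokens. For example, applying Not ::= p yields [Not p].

[Or [Or [Or [And [Not ( [Or [And [Not false]]] )]]] or [And [Not not [Not not [Not p]]]]] or [And [Not false]]]

Or
Or or And
Or or And or And
And or And or And
Not or And or And
( Or ) or And or And
( And ) or And or And
( Not ) or And or And
( false ) or And or And
( false ) or Not or And
( false ) or not Not or And
( false ) or not not Not or And
( false ) or not not p or And
( false ) or not not p or Not
( false ) or not not p or false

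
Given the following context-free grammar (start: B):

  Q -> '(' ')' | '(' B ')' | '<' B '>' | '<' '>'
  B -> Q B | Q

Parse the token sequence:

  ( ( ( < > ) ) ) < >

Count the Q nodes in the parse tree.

[B [Q ( [B [Q ( [B [Q ( [B [Q < >]] )]] )]] )] [B [Q < >]]]

5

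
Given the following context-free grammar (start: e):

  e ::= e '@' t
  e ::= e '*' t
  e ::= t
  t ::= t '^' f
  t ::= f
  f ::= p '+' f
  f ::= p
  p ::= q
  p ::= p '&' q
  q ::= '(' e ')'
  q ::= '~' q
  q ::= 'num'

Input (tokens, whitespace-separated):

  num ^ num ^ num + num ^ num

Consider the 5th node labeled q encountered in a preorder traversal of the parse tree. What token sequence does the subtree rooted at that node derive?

num

[e [t [t [t [t [f [p [q num]]]] ^ [f [p [q num]]]] ^ [f [p [q num]] + [f [p [q num]]]]] ^ [f [p [q num]]]]]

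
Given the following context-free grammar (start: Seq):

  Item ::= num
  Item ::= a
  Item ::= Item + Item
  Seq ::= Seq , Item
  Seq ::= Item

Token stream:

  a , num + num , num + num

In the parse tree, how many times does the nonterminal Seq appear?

[Seq [Seq [Seq [Item a]] , [Item [Item num] + [Item num]]] , [Item [Item num] + [Item num]]]

3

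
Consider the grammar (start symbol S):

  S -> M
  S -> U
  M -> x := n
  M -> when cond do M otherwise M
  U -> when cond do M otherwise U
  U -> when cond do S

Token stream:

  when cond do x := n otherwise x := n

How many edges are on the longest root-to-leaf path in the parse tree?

[S [M when cond do [M x := n] otherwise [M x := n]]]

3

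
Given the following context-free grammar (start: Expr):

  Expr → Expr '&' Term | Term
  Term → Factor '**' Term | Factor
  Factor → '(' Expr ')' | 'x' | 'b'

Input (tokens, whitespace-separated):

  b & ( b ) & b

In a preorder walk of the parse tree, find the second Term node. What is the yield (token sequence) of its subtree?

[Expr [Expr [Expr [Term [Factor b]]] & [Term [Factor ( [Expr [Term [Factor b]]] )]]] & [Term [Factor b]]]

( b )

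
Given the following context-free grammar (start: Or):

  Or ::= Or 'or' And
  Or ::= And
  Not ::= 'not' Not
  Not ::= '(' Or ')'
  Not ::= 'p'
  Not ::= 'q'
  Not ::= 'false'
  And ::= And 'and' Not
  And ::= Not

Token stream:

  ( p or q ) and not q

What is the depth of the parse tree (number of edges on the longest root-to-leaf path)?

[Or [And [And [Not ( [Or [Or [And [Not p]]] or [And [Not q]]] )]] and [Not not [Not q]]]]

8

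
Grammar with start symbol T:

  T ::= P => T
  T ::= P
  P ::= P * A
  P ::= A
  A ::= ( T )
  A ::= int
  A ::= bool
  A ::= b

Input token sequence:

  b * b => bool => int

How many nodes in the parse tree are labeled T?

[T [P [P [A b]] * [A b]] => [T [P [A bool]] => [T [P [A int]]]]]

3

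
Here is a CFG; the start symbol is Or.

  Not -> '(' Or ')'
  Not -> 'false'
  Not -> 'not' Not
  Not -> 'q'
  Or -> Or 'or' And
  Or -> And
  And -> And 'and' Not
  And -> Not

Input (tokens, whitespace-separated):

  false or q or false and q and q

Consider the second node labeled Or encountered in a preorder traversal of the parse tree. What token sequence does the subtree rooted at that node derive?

false or q

[Or [Or [Or [And [Not false]]] or [And [Not q]]] or [And [And [And [Not false]] and [Not q]] and [Not q]]]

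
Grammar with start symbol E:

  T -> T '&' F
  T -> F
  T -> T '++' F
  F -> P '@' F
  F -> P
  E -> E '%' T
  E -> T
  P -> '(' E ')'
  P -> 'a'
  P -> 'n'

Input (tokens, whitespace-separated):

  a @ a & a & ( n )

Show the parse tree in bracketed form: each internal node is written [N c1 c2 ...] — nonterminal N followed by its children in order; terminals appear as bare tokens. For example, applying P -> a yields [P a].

E
T
T & F
T & F & F
F & F & F
P @ F & F & F
a @ F & F & F
a @ P & F & F
a @ a & F & F
a @ a & P & F
a @ a & a & F
a @ a & a & P
a @ a & a & ( E )
a @ a & a & ( T )
a @ a & a & ( F )
a @ a & a & ( P )
a @ a & a & ( n )

[E [T [T [T [F [P a] @ [F [P a]]]] & [F [P a]]] & [F [P ( [E [T [F [P n]]]] )]]]]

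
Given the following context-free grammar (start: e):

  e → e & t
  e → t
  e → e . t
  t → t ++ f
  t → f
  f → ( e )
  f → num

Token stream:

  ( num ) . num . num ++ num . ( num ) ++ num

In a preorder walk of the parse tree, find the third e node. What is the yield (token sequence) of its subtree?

[e [e [e [e [t [f ( [e [t [f num]]] )]]] . [t [f num]]] . [t [t [f num]] ++ [f num]]] . [t [t [f ( [e [t [f num]]] )]] ++ [f num]]]

( num ) . num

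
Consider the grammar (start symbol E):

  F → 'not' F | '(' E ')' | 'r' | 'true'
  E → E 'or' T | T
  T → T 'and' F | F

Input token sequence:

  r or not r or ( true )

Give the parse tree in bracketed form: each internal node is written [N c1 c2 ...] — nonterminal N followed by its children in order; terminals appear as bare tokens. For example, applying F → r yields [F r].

E
E or T
E or T or T
T or T or T
F or T or T
r or T or T
r or F or T
r or not F or T
r or not r or T
r or not r or F
r or not r or ( E )
r or not r or ( T )
r or not r or ( F )
r or not r or ( true )

[E [E [E [T [F r]]] or [T [F not [F r]]]] or [T [F ( [E [T [F true]]] )]]]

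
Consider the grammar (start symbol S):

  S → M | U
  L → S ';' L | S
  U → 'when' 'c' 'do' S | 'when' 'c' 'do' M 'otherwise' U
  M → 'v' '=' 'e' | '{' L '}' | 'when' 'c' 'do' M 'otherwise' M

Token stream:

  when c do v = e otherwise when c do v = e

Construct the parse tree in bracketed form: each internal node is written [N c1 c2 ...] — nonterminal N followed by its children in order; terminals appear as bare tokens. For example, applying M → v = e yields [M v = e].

S
U
when c do M otherwise U
when c do v = e otherwise U
when c do v = e otherwise when c do S
when c do v = e otherwise when c do M
when c do v = e otherwise when c do v = e

[S [U when c do [M v = e] otherwise [U when c do [S [M v = e]]]]]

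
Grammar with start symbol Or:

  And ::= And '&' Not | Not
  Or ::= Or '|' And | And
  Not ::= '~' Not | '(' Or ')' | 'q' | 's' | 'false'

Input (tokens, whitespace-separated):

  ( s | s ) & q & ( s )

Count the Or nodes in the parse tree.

[Or [And [And [And [Not ( [Or [Or [And [Not s]]] | [And [Not s]]] )]] & [Not q]] & [Not ( [Or [And [Not s]]] )]]]

4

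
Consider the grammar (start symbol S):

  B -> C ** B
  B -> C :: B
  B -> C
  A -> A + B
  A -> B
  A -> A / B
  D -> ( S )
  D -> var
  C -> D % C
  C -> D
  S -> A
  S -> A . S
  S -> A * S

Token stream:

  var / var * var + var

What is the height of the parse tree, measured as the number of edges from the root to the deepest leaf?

7

[S [A [A [B [C [D var]]]] / [B [C [D var]]]] * [S [A [A [B [C [D var]]]] + [B [C [D var]]]]]]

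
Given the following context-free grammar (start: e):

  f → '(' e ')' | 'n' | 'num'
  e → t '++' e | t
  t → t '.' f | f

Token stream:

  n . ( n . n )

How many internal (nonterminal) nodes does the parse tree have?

10

[e [t [t [f n]] . [f ( [e [t [t [f n]] . [f n]]] )]]]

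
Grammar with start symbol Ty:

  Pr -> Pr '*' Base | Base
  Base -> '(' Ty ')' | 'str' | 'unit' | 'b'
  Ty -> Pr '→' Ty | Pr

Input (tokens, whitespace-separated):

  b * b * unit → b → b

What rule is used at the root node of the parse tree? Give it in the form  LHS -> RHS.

[Ty [Pr [Pr [Pr [Base b]] * [Base b]] * [Base unit]] → [Ty [Pr [Base b]] → [Ty [Pr [Base b]]]]]

Ty -> Pr '→' Ty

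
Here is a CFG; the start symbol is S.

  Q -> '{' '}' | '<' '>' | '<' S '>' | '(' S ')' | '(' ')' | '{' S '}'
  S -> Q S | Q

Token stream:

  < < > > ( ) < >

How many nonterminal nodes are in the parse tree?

8

[S [Q < [S [Q < >]] >] [S [Q ( )] [S [Q < >]]]]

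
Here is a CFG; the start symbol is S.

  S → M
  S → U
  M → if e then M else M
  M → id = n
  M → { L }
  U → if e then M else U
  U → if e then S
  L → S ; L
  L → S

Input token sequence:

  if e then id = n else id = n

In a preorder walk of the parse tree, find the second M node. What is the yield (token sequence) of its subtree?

id = n

[S [M if e then [M id = n] else [M id = n]]]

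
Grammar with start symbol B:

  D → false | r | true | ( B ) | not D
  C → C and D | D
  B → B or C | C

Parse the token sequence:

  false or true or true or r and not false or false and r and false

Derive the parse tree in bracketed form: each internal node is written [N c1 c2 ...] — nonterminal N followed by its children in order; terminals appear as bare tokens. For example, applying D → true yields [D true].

[B [B [B [B [B [C [D false]]] or [C [D true]]] or [C [D true]]] or [C [C [D r]] and [D not [D false]]]] or [C [C [C [D false]] and [D r]] and [D false]]]

B
B or C
B or C or C
B or C or C or C
B or C or C or C or C
C or C or C or C or C
D or C or C or C or C
false or C or C or C or C
false or D or C or C or C
false or true or C or C or C
false or true or D or C or C
false or true or true or C or C
false or true or true or C and D or C
false or true or true or D and D or C
false or true or true or r and D or C
false or true or true or r and not D or C
false or true or true or r and not false or C
false or true or true or r and not false or C and D
false or true or true or r and not false or C and D and D
false or true or true or r and not false or D and D and D
false or true or true or r and not false or false and D and D
false or true or true or r and not false or false and r and D
false or true or true or r and not false or false and r and false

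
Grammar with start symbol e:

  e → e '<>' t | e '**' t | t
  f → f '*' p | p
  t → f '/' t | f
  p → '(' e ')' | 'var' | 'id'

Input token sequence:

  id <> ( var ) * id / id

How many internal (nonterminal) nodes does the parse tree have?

[e [e [t [f [p id]]]] <> [t [f [f [p ( [e [t [f [p var]]]] )]] * [p id]] / [t [f [p id]]]]]

17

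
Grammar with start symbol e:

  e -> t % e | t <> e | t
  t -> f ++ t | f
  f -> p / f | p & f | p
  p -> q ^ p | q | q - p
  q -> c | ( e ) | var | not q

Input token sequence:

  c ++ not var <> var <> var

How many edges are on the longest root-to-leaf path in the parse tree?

7

[e [t [f [p [q c]]] ++ [t [f [p [q not [q var]]]]]] <> [e [t [f [p [q var]]]] <> [e [t [f [p [q var]]]]]]]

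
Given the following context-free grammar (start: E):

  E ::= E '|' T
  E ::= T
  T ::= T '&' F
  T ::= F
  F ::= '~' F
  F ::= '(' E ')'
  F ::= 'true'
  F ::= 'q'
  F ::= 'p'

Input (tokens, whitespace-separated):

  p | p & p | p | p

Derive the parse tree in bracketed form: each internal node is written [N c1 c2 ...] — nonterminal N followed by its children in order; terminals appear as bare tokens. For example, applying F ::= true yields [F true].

[E [E [E [E [T [F p]]] | [T [T [F p]] & [F p]]] | [T [F p]]] | [T [F p]]]

E
E | T
E | T | T
E | T | T | T
T | T | T | T
F | T | T | T
p | T | T | T
p | T & F | T | T
p | F & F | T | T
p | p & F | T | T
p | p & p | T | T
p | p & p | F | T
p | p & p | p | T
p | p & p | p | F
p | p & p | p | p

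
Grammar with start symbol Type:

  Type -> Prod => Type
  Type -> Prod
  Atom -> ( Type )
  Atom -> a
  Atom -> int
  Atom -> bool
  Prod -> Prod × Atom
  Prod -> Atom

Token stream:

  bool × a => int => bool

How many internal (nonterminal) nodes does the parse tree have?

11

[Type [Prod [Prod [Atom bool]] × [Atom a]] => [Type [Prod [Atom int]] => [Type [Prod [Atom bool]]]]]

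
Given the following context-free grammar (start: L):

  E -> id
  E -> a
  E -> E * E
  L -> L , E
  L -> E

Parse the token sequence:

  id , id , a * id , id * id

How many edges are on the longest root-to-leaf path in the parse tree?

5

[L [L [L [L [E id]] , [E id]] , [E [E a] * [E id]]] , [E [E id] * [E id]]]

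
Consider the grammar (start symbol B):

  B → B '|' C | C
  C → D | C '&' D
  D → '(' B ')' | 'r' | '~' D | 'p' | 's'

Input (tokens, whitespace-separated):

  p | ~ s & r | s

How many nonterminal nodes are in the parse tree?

[B [B [B [C [D p]]] | [C [C [D ~ [D s]]] & [D r]]] | [C [D s]]]

12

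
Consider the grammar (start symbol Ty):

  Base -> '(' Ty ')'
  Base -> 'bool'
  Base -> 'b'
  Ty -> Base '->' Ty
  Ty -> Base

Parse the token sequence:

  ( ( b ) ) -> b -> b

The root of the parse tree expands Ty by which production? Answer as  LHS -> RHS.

[Ty [Base ( [Ty [Base ( [Ty [Base b]] )]] )] -> [Ty [Base b] -> [Ty [Base b]]]]

Ty -> Base '->' Ty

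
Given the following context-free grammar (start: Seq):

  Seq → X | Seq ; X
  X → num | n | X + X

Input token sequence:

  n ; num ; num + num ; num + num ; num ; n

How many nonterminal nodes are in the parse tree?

16

[Seq [Seq [Seq [Seq [Seq [Seq [X n]] ; [X num]] ; [X [X num] + [X num]]] ; [X [X num] + [X num]]] ; [X num]] ; [X n]]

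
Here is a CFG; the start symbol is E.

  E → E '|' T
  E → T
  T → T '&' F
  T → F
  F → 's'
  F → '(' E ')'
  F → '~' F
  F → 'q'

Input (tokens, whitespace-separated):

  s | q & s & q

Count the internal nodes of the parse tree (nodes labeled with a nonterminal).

10

[E [E [T [F s]]] | [T [T [T [F q]] & [F s]] & [F q]]]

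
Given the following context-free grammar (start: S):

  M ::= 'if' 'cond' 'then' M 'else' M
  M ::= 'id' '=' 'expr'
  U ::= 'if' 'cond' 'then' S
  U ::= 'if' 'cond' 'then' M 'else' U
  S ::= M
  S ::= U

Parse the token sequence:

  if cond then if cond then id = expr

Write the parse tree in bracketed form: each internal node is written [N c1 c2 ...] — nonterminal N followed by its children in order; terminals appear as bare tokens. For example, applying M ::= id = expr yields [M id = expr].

S
U
if cond then S
if cond then U
if cond then if cond then S
if cond then if cond then M
if cond then if cond then id = expr

[S [U if cond then [S [U if cond then [S [M id = expr]]]]]]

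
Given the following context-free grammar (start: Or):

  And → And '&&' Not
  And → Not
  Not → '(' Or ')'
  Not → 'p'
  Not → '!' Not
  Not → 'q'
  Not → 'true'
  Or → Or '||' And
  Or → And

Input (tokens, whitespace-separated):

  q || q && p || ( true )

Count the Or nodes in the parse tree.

4

[Or [Or [Or [And [Not q]]] || [And [And [Not q]] && [Not p]]] || [And [Not ( [Or [And [Not true]]] )]]]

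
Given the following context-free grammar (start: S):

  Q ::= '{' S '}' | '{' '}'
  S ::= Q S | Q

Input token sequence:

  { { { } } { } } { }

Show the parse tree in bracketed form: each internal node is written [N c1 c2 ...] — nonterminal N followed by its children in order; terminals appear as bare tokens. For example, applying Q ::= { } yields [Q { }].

S
Q S
{ S } S
{ Q S } S
{ { S } S } S
{ { Q } S } S
{ { { } } S } S
{ { { } } Q } S
{ { { } } { } } S
{ { { } } { } } Q
{ { { } } { } } { }

[S [Q { [S [Q { [S [Q { }]] }] [S [Q { }]]] }] [S [Q { }]]]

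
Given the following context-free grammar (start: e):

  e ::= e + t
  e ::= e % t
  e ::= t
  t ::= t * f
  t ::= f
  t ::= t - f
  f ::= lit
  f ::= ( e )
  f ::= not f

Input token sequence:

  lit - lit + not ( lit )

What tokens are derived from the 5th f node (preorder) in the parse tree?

lit

[e [e [t [t [f lit]] - [f lit]]] + [t [f not [f ( [e [t [f lit]]] )]]]]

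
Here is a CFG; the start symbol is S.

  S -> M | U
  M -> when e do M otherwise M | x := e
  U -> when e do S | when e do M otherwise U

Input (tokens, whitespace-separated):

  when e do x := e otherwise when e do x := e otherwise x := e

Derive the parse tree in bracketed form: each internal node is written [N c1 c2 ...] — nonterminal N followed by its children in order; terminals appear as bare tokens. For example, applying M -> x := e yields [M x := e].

[S [M when e do [M x := e] otherwise [M when e do [M x := e] otherwise [M x := e]]]]

S
M
when e do M otherwise M
when e do x := e otherwise M
when e do x := e otherwise when e do M otherwise M
when e do x := e otherwise when e do x := e otherwise M
when e do x := e otherwise when e do x := e otherwise x := e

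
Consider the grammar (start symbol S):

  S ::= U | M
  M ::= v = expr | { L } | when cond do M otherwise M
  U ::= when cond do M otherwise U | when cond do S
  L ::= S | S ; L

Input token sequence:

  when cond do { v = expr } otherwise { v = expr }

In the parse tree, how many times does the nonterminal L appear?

2

[S [M when cond do [M { [L [S [M v = expr]]] }] otherwise [M { [L [S [M v = expr]]] }]]]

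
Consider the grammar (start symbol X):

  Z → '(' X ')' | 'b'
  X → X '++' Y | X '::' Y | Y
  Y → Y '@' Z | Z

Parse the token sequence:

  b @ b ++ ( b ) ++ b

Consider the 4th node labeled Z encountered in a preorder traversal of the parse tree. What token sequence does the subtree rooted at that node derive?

b

[X [X [X [Y [Y [Z b]] @ [Z b]]] ++ [Y [Z ( [X [Y [Z b]]] )]]] ++ [Y [Z b]]]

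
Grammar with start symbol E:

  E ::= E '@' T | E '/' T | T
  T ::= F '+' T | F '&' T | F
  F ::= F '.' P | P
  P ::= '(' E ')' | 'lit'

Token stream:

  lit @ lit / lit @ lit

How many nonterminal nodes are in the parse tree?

16

[E [E [E [E [T [F [P lit]]]] @ [T [F [P lit]]]] / [T [F [P lit]]]] @ [T [F [P lit]]]]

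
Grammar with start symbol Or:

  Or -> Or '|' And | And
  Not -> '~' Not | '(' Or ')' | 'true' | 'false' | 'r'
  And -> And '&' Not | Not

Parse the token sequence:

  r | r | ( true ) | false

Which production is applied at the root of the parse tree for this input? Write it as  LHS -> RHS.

Or -> Or '|' And

[Or [Or [Or [Or [And [Not r]]] | [And [Not r]]] | [And [Not ( [Or [And [Not true]]] )]]] | [And [Not false]]]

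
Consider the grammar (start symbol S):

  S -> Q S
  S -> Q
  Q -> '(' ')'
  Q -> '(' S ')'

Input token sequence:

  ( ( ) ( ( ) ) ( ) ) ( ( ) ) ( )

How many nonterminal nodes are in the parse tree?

16

[S [Q ( [S [Q ( )] [S [Q ( [S [Q ( )]] )] [S [Q ( )]]]] )] [S [Q ( [S [Q ( )]] )] [S [Q ( )]]]]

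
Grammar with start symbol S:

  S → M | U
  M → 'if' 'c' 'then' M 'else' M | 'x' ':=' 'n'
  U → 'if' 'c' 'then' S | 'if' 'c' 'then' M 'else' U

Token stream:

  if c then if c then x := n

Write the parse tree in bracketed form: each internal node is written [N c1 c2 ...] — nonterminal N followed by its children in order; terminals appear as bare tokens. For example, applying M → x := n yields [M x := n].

[S [U if c then [S [U if c then [S [M x := n]]]]]]

S
U
if c then S
if c then U
if c then if c then S
if c then if c then M
if c then if c then x := n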